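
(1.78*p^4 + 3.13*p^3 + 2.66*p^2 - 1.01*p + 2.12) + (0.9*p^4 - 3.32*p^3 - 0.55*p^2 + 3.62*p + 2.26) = 2.68*p^4 - 0.19*p^3 + 2.11*p^2 + 2.61*p + 4.38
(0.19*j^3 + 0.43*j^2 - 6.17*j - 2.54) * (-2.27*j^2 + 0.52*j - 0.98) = -0.4313*j^5 - 0.8773*j^4 + 14.0433*j^3 + 2.136*j^2 + 4.7258*j + 2.4892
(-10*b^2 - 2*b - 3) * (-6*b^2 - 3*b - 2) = 60*b^4 + 42*b^3 + 44*b^2 + 13*b + 6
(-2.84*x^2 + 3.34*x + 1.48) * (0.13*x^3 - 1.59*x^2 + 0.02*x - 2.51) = -0.3692*x^5 + 4.9498*x^4 - 5.175*x^3 + 4.842*x^2 - 8.3538*x - 3.7148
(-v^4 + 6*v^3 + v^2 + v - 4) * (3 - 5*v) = 5*v^5 - 33*v^4 + 13*v^3 - 2*v^2 + 23*v - 12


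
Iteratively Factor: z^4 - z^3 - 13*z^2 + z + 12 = (z + 1)*(z^3 - 2*z^2 - 11*z + 12) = (z + 1)*(z + 3)*(z^2 - 5*z + 4) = (z - 1)*(z + 1)*(z + 3)*(z - 4)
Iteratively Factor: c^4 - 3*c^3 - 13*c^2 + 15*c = (c - 1)*(c^3 - 2*c^2 - 15*c) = c*(c - 1)*(c^2 - 2*c - 15) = c*(c - 1)*(c + 3)*(c - 5)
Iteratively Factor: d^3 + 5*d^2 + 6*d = (d + 2)*(d^2 + 3*d) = d*(d + 2)*(d + 3)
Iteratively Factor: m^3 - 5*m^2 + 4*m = (m - 1)*(m^2 - 4*m) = (m - 4)*(m - 1)*(m)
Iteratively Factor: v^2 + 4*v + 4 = (v + 2)*(v + 2)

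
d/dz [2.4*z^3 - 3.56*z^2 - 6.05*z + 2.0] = 7.2*z^2 - 7.12*z - 6.05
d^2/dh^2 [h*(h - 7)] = 2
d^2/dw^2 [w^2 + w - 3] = 2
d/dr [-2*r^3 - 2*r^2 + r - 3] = -6*r^2 - 4*r + 1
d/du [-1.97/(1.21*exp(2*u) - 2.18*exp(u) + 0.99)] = (4.7674*exp(u) - 4.2946)*exp(u)/(1.21*exp(2*u) - 2.18*exp(u) + 0.99)^2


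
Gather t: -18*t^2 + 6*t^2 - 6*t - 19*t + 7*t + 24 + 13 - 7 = -12*t^2 - 18*t + 30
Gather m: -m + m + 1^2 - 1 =0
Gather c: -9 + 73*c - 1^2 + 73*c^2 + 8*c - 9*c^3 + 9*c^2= -9*c^3 + 82*c^2 + 81*c - 10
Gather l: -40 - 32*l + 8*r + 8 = -32*l + 8*r - 32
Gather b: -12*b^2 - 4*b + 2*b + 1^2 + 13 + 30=-12*b^2 - 2*b + 44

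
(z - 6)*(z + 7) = z^2 + z - 42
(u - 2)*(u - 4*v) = u^2 - 4*u*v - 2*u + 8*v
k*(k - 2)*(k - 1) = k^3 - 3*k^2 + 2*k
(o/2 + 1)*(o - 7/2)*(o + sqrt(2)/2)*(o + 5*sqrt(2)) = o^4/2 - 3*o^3/4 + 11*sqrt(2)*o^3/4 - 33*sqrt(2)*o^2/8 - o^2 - 77*sqrt(2)*o/4 - 15*o/4 - 35/2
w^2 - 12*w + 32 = (w - 8)*(w - 4)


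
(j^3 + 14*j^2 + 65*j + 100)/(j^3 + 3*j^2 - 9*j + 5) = (j^2 + 9*j + 20)/(j^2 - 2*j + 1)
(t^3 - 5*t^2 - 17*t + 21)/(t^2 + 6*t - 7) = (t^2 - 4*t - 21)/(t + 7)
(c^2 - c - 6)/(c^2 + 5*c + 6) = (c - 3)/(c + 3)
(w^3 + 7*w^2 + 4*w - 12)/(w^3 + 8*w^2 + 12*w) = (w - 1)/w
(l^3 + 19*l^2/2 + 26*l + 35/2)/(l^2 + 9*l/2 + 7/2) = l + 5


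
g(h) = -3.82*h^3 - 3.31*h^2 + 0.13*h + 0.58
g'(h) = -11.46*h^2 - 6.62*h + 0.13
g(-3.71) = 149.61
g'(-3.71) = -133.05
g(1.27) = -12.42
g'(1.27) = -26.76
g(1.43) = -17.17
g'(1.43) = -32.77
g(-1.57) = 7.00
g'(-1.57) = -17.72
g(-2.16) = 23.35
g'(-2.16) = -39.04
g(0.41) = -0.19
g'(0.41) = -4.51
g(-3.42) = 114.23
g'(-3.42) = -111.27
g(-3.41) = 113.12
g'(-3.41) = -110.55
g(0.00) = 0.58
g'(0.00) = 0.13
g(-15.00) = 12146.38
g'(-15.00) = -2479.07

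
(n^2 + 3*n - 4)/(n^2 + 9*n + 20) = (n - 1)/(n + 5)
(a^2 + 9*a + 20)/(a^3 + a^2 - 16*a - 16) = (a + 5)/(a^2 - 3*a - 4)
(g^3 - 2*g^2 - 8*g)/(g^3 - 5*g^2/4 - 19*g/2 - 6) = 4*g/(4*g + 3)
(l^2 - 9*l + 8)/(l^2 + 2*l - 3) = (l - 8)/(l + 3)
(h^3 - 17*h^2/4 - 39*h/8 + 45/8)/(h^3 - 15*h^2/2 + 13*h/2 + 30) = (h - 3/4)/(h - 4)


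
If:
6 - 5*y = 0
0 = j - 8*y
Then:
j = 48/5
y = 6/5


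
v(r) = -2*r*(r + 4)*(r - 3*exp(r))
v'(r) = -2*r*(1 - 3*exp(r))*(r + 4) - 2*r*(r - 3*exp(r)) - 2*(r + 4)*(r - 3*exp(r))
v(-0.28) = -5.31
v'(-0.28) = 14.89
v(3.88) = 8645.99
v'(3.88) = 12147.65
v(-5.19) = 64.31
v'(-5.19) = -78.58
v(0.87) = 53.31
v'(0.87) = 124.42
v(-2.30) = -20.34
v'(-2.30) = 2.35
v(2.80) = 1772.01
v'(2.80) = 2734.01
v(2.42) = 973.12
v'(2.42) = 1570.94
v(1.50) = 197.09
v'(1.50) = 372.57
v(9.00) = 5686258.92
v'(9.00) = 6757342.00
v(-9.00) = 810.03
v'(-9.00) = -341.98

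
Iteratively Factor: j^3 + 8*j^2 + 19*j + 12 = (j + 3)*(j^2 + 5*j + 4) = (j + 1)*(j + 3)*(j + 4)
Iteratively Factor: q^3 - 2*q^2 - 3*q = (q)*(q^2 - 2*q - 3) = q*(q + 1)*(q - 3)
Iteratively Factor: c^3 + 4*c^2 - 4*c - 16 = (c + 4)*(c^2 - 4) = (c - 2)*(c + 4)*(c + 2)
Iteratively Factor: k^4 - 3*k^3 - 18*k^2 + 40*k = (k + 4)*(k^3 - 7*k^2 + 10*k) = (k - 2)*(k + 4)*(k^2 - 5*k) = k*(k - 2)*(k + 4)*(k - 5)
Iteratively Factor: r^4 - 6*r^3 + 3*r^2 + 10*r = (r - 2)*(r^3 - 4*r^2 - 5*r) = (r - 5)*(r - 2)*(r^2 + r) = (r - 5)*(r - 2)*(r + 1)*(r)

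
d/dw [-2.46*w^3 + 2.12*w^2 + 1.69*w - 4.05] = -7.38*w^2 + 4.24*w + 1.69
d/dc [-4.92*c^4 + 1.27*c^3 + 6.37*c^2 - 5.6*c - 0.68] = -19.68*c^3 + 3.81*c^2 + 12.74*c - 5.6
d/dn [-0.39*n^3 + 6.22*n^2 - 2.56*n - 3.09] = -1.17*n^2 + 12.44*n - 2.56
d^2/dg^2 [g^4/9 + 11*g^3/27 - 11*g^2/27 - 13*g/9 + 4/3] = 4*g^2/3 + 22*g/9 - 22/27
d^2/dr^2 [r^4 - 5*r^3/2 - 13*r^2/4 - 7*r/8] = 12*r^2 - 15*r - 13/2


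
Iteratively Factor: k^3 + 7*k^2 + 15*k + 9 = (k + 3)*(k^2 + 4*k + 3) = (k + 1)*(k + 3)*(k + 3)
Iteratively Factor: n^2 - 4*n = (n - 4)*(n)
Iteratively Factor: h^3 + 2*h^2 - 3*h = (h)*(h^2 + 2*h - 3) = h*(h - 1)*(h + 3)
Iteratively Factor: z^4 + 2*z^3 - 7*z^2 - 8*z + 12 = (z + 2)*(z^3 - 7*z + 6) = (z - 2)*(z + 2)*(z^2 + 2*z - 3) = (z - 2)*(z - 1)*(z + 2)*(z + 3)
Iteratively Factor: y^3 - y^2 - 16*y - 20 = (y + 2)*(y^2 - 3*y - 10) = (y - 5)*(y + 2)*(y + 2)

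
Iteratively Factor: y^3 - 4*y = (y)*(y^2 - 4) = y*(y + 2)*(y - 2)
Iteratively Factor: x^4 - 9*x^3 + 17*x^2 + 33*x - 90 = (x - 5)*(x^3 - 4*x^2 - 3*x + 18) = (x - 5)*(x - 3)*(x^2 - x - 6) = (x - 5)*(x - 3)^2*(x + 2)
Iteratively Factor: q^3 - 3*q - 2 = (q - 2)*(q^2 + 2*q + 1) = (q - 2)*(q + 1)*(q + 1)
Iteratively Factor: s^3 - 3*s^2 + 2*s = (s - 2)*(s^2 - s) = s*(s - 2)*(s - 1)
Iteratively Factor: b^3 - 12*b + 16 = (b - 2)*(b^2 + 2*b - 8) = (b - 2)^2*(b + 4)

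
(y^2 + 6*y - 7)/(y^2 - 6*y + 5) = (y + 7)/(y - 5)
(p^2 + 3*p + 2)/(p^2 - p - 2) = (p + 2)/(p - 2)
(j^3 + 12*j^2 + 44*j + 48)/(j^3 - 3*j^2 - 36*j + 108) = (j^2 + 6*j + 8)/(j^2 - 9*j + 18)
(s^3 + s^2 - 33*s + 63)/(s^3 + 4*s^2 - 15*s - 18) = (s^2 + 4*s - 21)/(s^2 + 7*s + 6)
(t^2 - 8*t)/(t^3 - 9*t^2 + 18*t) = (t - 8)/(t^2 - 9*t + 18)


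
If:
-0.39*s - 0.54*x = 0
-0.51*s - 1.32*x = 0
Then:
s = 0.00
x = 0.00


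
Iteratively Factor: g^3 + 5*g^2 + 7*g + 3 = (g + 1)*(g^2 + 4*g + 3) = (g + 1)*(g + 3)*(g + 1)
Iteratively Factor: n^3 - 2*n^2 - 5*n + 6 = (n - 3)*(n^2 + n - 2) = (n - 3)*(n - 1)*(n + 2)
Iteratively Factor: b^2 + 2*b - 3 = (b - 1)*(b + 3)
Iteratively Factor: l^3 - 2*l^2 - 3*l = (l - 3)*(l^2 + l) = (l - 3)*(l + 1)*(l)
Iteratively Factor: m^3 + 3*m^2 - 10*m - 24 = (m + 2)*(m^2 + m - 12) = (m + 2)*(m + 4)*(m - 3)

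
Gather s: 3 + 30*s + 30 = 30*s + 33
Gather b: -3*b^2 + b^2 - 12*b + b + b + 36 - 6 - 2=-2*b^2 - 10*b + 28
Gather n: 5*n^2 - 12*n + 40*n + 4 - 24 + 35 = 5*n^2 + 28*n + 15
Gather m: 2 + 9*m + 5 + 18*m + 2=27*m + 9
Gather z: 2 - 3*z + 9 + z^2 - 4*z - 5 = z^2 - 7*z + 6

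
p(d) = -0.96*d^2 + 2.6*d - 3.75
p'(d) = 2.6 - 1.92*d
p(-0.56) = -5.51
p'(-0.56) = 3.68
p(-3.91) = -28.59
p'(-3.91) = 10.11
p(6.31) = -25.57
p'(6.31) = -9.52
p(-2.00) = -12.79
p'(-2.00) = 6.44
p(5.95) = -22.27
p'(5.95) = -8.82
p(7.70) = -40.65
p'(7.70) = -12.18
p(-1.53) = -9.98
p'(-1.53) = 5.54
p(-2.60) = -17.00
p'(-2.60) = 7.59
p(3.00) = -4.59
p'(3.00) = -3.16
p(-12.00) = -173.19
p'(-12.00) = 25.64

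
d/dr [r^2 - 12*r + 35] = 2*r - 12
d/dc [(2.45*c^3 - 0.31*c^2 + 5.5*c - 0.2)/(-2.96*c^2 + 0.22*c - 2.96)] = (-7.252*c^4 + 1.078*c^3 - 5.5442*c^2 + 0.6512*c - 16.236)/(8.7616*c^4 - 1.3024*c^3 + 17.5716*c^2 - 1.3024*c + 8.7616)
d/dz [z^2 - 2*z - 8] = 2*z - 2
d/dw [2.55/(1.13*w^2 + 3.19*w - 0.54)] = (-5.763*w - 8.1345)/(1.13*w^2 + 3.19*w - 0.54)^2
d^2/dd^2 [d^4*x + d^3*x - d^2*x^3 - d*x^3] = 2*x*(6*d^2 + 3*d - x^2)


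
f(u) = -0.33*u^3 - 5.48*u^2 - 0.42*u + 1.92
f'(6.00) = -101.82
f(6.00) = -269.16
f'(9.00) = -179.25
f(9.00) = -686.31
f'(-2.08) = 18.09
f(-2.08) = -17.95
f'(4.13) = -62.57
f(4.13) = -116.53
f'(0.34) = -4.26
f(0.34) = 1.13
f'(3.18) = -45.28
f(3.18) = -65.44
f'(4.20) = -63.92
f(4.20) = -120.96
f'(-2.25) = 19.23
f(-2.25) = -21.12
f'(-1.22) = 11.48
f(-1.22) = -5.12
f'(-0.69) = 6.67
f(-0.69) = -0.29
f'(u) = -0.99*u^2 - 10.96*u - 0.42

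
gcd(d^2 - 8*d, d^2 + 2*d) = d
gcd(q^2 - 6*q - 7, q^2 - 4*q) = 1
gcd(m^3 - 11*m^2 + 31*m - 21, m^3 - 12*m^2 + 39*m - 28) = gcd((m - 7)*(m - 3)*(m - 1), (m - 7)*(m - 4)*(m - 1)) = m^2 - 8*m + 7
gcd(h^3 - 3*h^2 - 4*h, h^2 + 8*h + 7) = h + 1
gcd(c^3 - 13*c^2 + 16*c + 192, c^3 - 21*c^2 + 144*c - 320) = c^2 - 16*c + 64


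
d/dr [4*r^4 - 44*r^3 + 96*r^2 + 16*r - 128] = 16*r^3 - 132*r^2 + 192*r + 16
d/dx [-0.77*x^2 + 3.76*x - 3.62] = 3.76 - 1.54*x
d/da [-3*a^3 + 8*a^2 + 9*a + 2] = -9*a^2 + 16*a + 9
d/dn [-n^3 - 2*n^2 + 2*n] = -3*n^2 - 4*n + 2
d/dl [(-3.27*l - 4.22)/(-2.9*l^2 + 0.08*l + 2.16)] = (9.483*l^2 - 0.2616*l - (3.27*l + 4.22)*(5.8*l - 0.08) - 7.0632)/(-2.9*l^2 + 0.08*l + 2.16)^2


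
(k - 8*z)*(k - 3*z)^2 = k^3 - 14*k^2*z + 57*k*z^2 - 72*z^3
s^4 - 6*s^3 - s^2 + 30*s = s*(s - 5)*(s - 3)*(s + 2)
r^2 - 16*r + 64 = (r - 8)^2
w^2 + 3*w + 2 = (w + 1)*(w + 2)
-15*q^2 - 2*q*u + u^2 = (-5*q + u)*(3*q + u)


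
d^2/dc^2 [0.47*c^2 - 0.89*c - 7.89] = 0.940000000000000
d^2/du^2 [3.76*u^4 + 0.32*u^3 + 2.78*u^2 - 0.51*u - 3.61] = 45.12*u^2 + 1.92*u + 5.56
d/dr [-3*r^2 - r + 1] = -6*r - 1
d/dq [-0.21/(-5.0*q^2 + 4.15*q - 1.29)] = (0.8715 - 2.1*q)/(5.0*q^2 - 4.15*q + 1.29)^2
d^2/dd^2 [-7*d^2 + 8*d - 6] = -14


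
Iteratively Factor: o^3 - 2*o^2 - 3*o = (o - 3)*(o^2 + o) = o*(o - 3)*(o + 1)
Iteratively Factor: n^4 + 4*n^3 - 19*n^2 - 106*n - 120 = (n - 5)*(n^3 + 9*n^2 + 26*n + 24) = (n - 5)*(n + 3)*(n^2 + 6*n + 8) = (n - 5)*(n + 3)*(n + 4)*(n + 2)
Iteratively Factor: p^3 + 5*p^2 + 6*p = (p + 3)*(p^2 + 2*p) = p*(p + 3)*(p + 2)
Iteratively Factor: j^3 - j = (j)*(j^2 - 1) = j*(j + 1)*(j - 1)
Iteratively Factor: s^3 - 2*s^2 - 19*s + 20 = (s + 4)*(s^2 - 6*s + 5) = (s - 1)*(s + 4)*(s - 5)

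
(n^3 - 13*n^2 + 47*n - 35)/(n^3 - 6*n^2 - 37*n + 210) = (n - 1)/(n + 6)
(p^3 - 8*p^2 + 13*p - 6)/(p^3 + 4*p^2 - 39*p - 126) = (p^2 - 2*p + 1)/(p^2 + 10*p + 21)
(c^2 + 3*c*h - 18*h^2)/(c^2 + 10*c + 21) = (c^2 + 3*c*h - 18*h^2)/(c^2 + 10*c + 21)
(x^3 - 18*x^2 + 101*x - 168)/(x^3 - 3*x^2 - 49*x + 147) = (x - 8)/(x + 7)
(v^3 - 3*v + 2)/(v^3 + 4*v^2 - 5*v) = (v^2 + v - 2)/(v*(v + 5))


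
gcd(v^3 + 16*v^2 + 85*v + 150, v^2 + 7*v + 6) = v + 6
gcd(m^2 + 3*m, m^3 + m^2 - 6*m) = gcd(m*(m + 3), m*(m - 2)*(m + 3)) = m^2 + 3*m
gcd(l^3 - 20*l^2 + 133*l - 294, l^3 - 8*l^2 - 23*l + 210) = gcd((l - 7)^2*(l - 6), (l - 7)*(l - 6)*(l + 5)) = l^2 - 13*l + 42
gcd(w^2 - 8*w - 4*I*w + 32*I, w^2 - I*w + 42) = 1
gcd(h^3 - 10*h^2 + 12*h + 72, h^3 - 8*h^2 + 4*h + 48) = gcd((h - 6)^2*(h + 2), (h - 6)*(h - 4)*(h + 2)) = h^2 - 4*h - 12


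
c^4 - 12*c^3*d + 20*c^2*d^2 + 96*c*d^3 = c*(c - 8*d)*(c - 6*d)*(c + 2*d)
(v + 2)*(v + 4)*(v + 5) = v^3 + 11*v^2 + 38*v + 40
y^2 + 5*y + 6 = (y + 2)*(y + 3)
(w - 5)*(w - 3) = w^2 - 8*w + 15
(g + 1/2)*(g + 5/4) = g^2 + 7*g/4 + 5/8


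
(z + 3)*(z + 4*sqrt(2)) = z^2 + 3*z + 4*sqrt(2)*z + 12*sqrt(2)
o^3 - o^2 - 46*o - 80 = (o - 8)*(o + 2)*(o + 5)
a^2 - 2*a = a*(a - 2)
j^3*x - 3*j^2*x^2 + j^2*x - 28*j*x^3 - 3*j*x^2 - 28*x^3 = (j - 7*x)*(j + 4*x)*(j*x + x)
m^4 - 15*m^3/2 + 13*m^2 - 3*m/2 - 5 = (m - 5)*(m - 2)*(m - 1)*(m + 1/2)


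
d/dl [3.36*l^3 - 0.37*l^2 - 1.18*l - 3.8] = 10.08*l^2 - 0.74*l - 1.18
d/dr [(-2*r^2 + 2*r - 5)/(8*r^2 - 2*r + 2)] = 3*(-2*r^2 + 12*r - 1)/(2*(16*r^4 - 8*r^3 + 9*r^2 - 2*r + 1))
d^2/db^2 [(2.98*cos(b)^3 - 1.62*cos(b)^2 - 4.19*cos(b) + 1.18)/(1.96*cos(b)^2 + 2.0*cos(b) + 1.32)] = (1.37235607170314e-16*sin(b)^6 - 0.110554141241461*cos(b)^7 - 0.338431044616717*cos(b)^6 - 0.515242916944019*cos(b)^5 - 1.26876304480708*cos(b)^4 - 1.19643030418775*cos(b)^3 + 1.03591729445525*cos(b)^2 + 1.29758337706067*cos(b) + 0.191326721389188)/(0.072713462024585*cos(b)^6 + 0.222592230687505*cos(b)^5 + 0.374045801526718*cos(b)^4 + 0.377074885304586*cos(b)^3 + 0.251908396946565*cos(b)^2 + 0.100959158358473*cos(b) + 0.022211014838864)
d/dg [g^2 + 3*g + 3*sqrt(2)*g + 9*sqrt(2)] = 2*g + 3 + 3*sqrt(2)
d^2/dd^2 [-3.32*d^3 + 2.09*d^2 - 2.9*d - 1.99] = 4.18 - 19.92*d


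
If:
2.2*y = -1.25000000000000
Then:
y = -0.57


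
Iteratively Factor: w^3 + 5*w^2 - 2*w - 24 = (w + 4)*(w^2 + w - 6) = (w + 3)*(w + 4)*(w - 2)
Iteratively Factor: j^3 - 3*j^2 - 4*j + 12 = (j + 2)*(j^2 - 5*j + 6) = (j - 2)*(j + 2)*(j - 3)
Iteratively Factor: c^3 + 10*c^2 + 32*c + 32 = (c + 2)*(c^2 + 8*c + 16) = (c + 2)*(c + 4)*(c + 4)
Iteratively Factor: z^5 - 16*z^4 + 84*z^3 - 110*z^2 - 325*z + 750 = (z - 5)*(z^4 - 11*z^3 + 29*z^2 + 35*z - 150) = (z - 5)^2*(z^3 - 6*z^2 - z + 30) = (z - 5)^2*(z - 3)*(z^2 - 3*z - 10) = (z - 5)^3*(z - 3)*(z + 2)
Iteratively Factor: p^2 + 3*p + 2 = (p + 1)*(p + 2)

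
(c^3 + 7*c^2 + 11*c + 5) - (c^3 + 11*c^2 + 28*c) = -4*c^2 - 17*c + 5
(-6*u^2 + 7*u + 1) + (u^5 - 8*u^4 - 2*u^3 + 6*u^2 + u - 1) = u^5 - 8*u^4 - 2*u^3 + 8*u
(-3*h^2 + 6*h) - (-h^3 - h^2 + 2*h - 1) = h^3 - 2*h^2 + 4*h + 1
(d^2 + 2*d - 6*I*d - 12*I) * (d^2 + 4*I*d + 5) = d^4 + 2*d^3 - 2*I*d^3 + 29*d^2 - 4*I*d^2 + 58*d - 30*I*d - 60*I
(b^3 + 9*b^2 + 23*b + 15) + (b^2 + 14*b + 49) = b^3 + 10*b^2 + 37*b + 64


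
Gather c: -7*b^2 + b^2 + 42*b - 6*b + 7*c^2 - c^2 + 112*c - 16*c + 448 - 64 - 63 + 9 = -6*b^2 + 36*b + 6*c^2 + 96*c + 330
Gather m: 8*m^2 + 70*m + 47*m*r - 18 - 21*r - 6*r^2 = 8*m^2 + m*(47*r + 70) - 6*r^2 - 21*r - 18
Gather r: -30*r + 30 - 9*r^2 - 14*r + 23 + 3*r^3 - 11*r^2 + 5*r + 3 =3*r^3 - 20*r^2 - 39*r + 56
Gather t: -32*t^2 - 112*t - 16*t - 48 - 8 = -32*t^2 - 128*t - 56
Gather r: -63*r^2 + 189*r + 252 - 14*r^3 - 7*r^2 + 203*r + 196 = -14*r^3 - 70*r^2 + 392*r + 448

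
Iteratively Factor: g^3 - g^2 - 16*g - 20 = (g + 2)*(g^2 - 3*g - 10) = (g - 5)*(g + 2)*(g + 2)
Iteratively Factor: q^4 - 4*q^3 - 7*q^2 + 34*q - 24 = (q + 3)*(q^3 - 7*q^2 + 14*q - 8) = (q - 2)*(q + 3)*(q^2 - 5*q + 4) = (q - 4)*(q - 2)*(q + 3)*(q - 1)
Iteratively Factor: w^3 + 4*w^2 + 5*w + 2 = (w + 1)*(w^2 + 3*w + 2) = (w + 1)*(w + 2)*(w + 1)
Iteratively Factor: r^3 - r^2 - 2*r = (r - 2)*(r^2 + r) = r*(r - 2)*(r + 1)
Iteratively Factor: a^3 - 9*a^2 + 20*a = (a)*(a^2 - 9*a + 20) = a*(a - 5)*(a - 4)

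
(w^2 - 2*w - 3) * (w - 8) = w^3 - 10*w^2 + 13*w + 24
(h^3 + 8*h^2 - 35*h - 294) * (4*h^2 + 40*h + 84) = 4*h^5 + 72*h^4 + 264*h^3 - 1904*h^2 - 14700*h - 24696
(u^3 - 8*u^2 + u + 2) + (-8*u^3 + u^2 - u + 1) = -7*u^3 - 7*u^2 + 3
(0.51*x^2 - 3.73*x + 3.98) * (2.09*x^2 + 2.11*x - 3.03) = 1.0659*x^4 - 6.7196*x^3 - 1.0974*x^2 + 19.6997*x - 12.0594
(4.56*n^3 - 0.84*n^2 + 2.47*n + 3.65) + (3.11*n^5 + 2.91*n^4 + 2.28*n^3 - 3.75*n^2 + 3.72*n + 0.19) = 3.11*n^5 + 2.91*n^4 + 6.84*n^3 - 4.59*n^2 + 6.19*n + 3.84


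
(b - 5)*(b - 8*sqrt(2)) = b^2 - 8*sqrt(2)*b - 5*b + 40*sqrt(2)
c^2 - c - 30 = (c - 6)*(c + 5)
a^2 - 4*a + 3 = (a - 3)*(a - 1)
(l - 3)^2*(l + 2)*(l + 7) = l^4 + 3*l^3 - 31*l^2 - 3*l + 126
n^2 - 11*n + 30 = (n - 6)*(n - 5)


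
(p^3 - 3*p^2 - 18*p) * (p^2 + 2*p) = p^5 - p^4 - 24*p^3 - 36*p^2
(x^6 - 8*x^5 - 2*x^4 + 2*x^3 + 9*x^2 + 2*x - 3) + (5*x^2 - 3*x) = x^6 - 8*x^5 - 2*x^4 + 2*x^3 + 14*x^2 - x - 3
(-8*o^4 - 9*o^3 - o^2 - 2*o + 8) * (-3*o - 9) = 24*o^5 + 99*o^4 + 84*o^3 + 15*o^2 - 6*o - 72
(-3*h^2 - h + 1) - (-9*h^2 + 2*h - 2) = 6*h^2 - 3*h + 3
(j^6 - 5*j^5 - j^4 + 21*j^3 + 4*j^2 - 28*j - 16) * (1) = j^6 - 5*j^5 - j^4 + 21*j^3 + 4*j^2 - 28*j - 16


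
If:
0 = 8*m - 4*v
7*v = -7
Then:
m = -1/2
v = -1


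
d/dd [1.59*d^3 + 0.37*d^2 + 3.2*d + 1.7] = 4.77*d^2 + 0.74*d + 3.2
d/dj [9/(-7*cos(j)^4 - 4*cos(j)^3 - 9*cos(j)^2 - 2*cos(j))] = -18*(39*cos(j)/2 + 3*cos(2*j) + 7*cos(3*j)/2 + 4)*sin(j)/((7*cos(j)^3 + 4*cos(j)^2 + 9*cos(j) + 2)^2*cos(j)^2)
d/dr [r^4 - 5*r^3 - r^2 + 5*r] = 4*r^3 - 15*r^2 - 2*r + 5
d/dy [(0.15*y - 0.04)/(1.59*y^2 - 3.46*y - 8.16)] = (-0.2385*y^2 + 0.1272*y - 1.3624)/(2.5281*y^4 - 11.0028*y^3 - 13.9772*y^2 + 56.4672*y + 66.5856)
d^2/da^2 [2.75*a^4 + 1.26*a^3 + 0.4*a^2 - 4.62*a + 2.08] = 33.0*a^2 + 7.56*a + 0.8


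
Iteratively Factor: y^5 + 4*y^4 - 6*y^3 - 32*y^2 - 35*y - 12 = (y - 3)*(y^4 + 7*y^3 + 15*y^2 + 13*y + 4) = (y - 3)*(y + 4)*(y^3 + 3*y^2 + 3*y + 1) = (y - 3)*(y + 1)*(y + 4)*(y^2 + 2*y + 1) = (y - 3)*(y + 1)^2*(y + 4)*(y + 1)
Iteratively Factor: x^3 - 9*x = (x - 3)*(x^2 + 3*x) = x*(x - 3)*(x + 3)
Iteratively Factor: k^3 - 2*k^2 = (k)*(k^2 - 2*k) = k^2*(k - 2)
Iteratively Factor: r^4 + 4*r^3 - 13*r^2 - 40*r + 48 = (r - 1)*(r^3 + 5*r^2 - 8*r - 48) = (r - 1)*(r + 4)*(r^2 + r - 12) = (r - 1)*(r + 4)^2*(r - 3)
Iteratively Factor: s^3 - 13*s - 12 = (s + 3)*(s^2 - 3*s - 4) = (s + 1)*(s + 3)*(s - 4)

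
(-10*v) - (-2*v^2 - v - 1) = 2*v^2 - 9*v + 1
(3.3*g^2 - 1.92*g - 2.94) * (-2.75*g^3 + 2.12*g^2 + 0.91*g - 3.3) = -9.075*g^5 + 12.276*g^4 + 7.0176*g^3 - 18.87*g^2 + 3.6606*g + 9.702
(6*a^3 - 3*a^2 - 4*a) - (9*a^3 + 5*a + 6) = -3*a^3 - 3*a^2 - 9*a - 6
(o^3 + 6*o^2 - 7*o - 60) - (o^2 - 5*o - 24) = o^3 + 5*o^2 - 2*o - 36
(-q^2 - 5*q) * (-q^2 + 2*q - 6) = q^4 + 3*q^3 - 4*q^2 + 30*q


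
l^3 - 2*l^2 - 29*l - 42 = (l - 7)*(l + 2)*(l + 3)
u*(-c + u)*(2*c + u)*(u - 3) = -2*c^2*u^2 + 6*c^2*u + c*u^3 - 3*c*u^2 + u^4 - 3*u^3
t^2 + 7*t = t*(t + 7)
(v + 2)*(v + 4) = v^2 + 6*v + 8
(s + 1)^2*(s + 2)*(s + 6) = s^4 + 10*s^3 + 29*s^2 + 32*s + 12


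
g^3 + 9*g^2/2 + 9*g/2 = g*(g + 3/2)*(g + 3)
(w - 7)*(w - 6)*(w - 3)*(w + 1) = w^4 - 15*w^3 + 65*w^2 - 45*w - 126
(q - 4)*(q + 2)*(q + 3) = q^3 + q^2 - 14*q - 24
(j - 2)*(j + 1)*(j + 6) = j^3 + 5*j^2 - 8*j - 12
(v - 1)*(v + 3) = v^2 + 2*v - 3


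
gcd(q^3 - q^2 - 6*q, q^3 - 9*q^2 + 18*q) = q^2 - 3*q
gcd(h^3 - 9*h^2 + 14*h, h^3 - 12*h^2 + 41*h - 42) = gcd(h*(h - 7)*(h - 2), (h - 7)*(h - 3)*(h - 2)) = h^2 - 9*h + 14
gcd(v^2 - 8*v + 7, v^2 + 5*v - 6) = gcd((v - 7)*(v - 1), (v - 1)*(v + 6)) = v - 1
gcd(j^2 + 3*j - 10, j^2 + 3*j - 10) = j^2 + 3*j - 10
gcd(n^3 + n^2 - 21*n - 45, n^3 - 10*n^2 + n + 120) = n^2 - 2*n - 15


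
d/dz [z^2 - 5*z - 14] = 2*z - 5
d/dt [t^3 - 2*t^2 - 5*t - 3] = 3*t^2 - 4*t - 5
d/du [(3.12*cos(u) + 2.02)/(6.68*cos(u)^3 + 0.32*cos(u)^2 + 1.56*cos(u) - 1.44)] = (41.6832*cos(u)^3 + 41.4792*cos(u)^2 + 1.2928*cos(u) + 7.644)*sin(u)/(44.6224*cos(u)^6 + 4.2752*cos(u)^5 + 20.944*cos(u)^4 - 18.24*cos(u)^3 + 1.512*cos(u)^2 - 4.4928*cos(u) + 2.0736)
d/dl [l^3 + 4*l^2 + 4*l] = 3*l^2 + 8*l + 4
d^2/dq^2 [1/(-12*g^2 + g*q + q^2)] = 2*(12*g^2 - g*q - q^2 + (g + 2*q)^2)/(-12*g^2 + g*q + q^2)^3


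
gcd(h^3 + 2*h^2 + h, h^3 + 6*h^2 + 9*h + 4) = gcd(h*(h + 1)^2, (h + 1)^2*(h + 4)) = h^2 + 2*h + 1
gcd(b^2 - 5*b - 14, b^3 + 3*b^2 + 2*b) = b + 2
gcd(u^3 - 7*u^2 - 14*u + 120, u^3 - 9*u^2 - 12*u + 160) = u^2 - u - 20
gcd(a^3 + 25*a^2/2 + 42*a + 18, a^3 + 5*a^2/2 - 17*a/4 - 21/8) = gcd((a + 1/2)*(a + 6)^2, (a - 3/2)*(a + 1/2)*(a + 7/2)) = a + 1/2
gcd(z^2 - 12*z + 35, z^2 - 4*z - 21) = z - 7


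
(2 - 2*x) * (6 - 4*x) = 8*x^2 - 20*x + 12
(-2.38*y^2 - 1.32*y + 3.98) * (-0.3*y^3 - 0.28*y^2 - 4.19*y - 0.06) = 0.714*y^5 + 1.0624*y^4 + 9.1478*y^3 + 4.5592*y^2 - 16.597*y - 0.2388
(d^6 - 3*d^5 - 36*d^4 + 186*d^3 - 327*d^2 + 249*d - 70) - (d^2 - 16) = d^6 - 3*d^5 - 36*d^4 + 186*d^3 - 328*d^2 + 249*d - 54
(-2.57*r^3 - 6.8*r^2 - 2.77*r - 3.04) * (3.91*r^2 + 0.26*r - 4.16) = -10.0487*r^5 - 27.2562*r^4 - 1.9075*r^3 + 15.6814*r^2 + 10.7328*r + 12.6464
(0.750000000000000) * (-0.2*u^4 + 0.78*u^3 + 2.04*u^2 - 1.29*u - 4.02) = -0.15*u^4 + 0.585*u^3 + 1.53*u^2 - 0.9675*u - 3.015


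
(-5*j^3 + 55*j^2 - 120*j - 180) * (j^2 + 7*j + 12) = -5*j^5 + 20*j^4 + 205*j^3 - 360*j^2 - 2700*j - 2160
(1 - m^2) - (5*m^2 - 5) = 6 - 6*m^2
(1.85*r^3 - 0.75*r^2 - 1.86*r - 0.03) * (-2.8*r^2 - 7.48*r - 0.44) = -5.18*r^5 - 11.738*r^4 + 10.004*r^3 + 14.3268*r^2 + 1.0428*r + 0.0132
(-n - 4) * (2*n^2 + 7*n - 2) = -2*n^3 - 15*n^2 - 26*n + 8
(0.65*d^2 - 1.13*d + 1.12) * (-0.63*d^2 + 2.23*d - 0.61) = -0.4095*d^4 + 2.1614*d^3 - 3.622*d^2 + 3.1869*d - 0.6832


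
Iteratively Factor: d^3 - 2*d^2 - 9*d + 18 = (d - 3)*(d^2 + d - 6) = (d - 3)*(d + 3)*(d - 2)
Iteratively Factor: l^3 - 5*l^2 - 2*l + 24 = (l + 2)*(l^2 - 7*l + 12) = (l - 4)*(l + 2)*(l - 3)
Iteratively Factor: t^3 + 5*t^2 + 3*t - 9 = (t + 3)*(t^2 + 2*t - 3) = (t + 3)^2*(t - 1)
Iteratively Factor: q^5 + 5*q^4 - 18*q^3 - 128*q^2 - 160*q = (q + 4)*(q^4 + q^3 - 22*q^2 - 40*q) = (q - 5)*(q + 4)*(q^3 + 6*q^2 + 8*q) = (q - 5)*(q + 4)^2*(q^2 + 2*q) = (q - 5)*(q + 2)*(q + 4)^2*(q)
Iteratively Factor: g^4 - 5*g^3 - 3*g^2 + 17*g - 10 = (g - 1)*(g^3 - 4*g^2 - 7*g + 10) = (g - 5)*(g - 1)*(g^2 + g - 2) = (g - 5)*(g - 1)^2*(g + 2)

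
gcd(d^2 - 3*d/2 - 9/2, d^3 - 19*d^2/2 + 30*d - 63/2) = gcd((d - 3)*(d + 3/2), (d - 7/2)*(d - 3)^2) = d - 3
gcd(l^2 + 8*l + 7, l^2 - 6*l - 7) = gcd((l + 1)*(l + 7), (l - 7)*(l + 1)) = l + 1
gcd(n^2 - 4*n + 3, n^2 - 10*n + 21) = n - 3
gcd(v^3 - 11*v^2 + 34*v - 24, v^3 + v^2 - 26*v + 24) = v^2 - 5*v + 4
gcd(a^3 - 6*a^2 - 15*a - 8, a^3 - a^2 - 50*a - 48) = a^2 - 7*a - 8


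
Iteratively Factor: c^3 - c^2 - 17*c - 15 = (c + 1)*(c^2 - 2*c - 15) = (c + 1)*(c + 3)*(c - 5)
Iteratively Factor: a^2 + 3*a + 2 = (a + 2)*(a + 1)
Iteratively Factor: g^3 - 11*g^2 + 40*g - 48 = (g - 4)*(g^2 - 7*g + 12) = (g - 4)*(g - 3)*(g - 4)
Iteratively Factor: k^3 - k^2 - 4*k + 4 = (k - 1)*(k^2 - 4) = (k - 2)*(k - 1)*(k + 2)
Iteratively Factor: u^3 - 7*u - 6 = (u + 2)*(u^2 - 2*u - 3) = (u - 3)*(u + 2)*(u + 1)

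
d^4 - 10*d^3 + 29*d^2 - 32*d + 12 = (d - 6)*(d - 2)*(d - 1)^2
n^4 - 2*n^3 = n^3*(n - 2)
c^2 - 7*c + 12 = (c - 4)*(c - 3)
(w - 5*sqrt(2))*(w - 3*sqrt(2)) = w^2 - 8*sqrt(2)*w + 30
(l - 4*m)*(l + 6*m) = l^2 + 2*l*m - 24*m^2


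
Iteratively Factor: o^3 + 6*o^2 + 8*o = (o + 4)*(o^2 + 2*o) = o*(o + 4)*(o + 2)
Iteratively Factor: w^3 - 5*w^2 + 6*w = (w - 2)*(w^2 - 3*w) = w*(w - 2)*(w - 3)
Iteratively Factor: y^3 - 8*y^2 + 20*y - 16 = (y - 2)*(y^2 - 6*y + 8) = (y - 4)*(y - 2)*(y - 2)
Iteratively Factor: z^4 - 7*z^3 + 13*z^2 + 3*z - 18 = (z + 1)*(z^3 - 8*z^2 + 21*z - 18) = (z - 3)*(z + 1)*(z^2 - 5*z + 6) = (z - 3)*(z - 2)*(z + 1)*(z - 3)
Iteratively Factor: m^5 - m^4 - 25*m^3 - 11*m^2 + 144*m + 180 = (m + 2)*(m^4 - 3*m^3 - 19*m^2 + 27*m + 90) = (m + 2)^2*(m^3 - 5*m^2 - 9*m + 45) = (m - 3)*(m + 2)^2*(m^2 - 2*m - 15) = (m - 3)*(m + 2)^2*(m + 3)*(m - 5)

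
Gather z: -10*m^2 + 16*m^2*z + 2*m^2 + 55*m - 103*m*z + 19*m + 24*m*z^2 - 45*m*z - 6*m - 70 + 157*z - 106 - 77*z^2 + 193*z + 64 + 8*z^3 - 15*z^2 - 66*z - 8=-8*m^2 + 68*m + 8*z^3 + z^2*(24*m - 92) + z*(16*m^2 - 148*m + 284) - 120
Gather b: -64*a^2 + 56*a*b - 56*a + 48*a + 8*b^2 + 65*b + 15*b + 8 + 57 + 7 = -64*a^2 - 8*a + 8*b^2 + b*(56*a + 80) + 72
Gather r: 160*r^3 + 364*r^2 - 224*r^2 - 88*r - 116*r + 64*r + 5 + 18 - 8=160*r^3 + 140*r^2 - 140*r + 15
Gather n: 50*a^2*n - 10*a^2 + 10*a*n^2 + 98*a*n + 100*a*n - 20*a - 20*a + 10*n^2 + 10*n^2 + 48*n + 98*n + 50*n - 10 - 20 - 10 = -10*a^2 - 40*a + n^2*(10*a + 20) + n*(50*a^2 + 198*a + 196) - 40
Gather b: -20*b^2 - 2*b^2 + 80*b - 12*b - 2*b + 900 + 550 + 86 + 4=-22*b^2 + 66*b + 1540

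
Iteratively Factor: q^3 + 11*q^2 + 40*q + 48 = (q + 4)*(q^2 + 7*q + 12) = (q + 4)^2*(q + 3)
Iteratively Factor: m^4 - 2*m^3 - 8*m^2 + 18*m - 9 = (m - 3)*(m^3 + m^2 - 5*m + 3) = (m - 3)*(m - 1)*(m^2 + 2*m - 3) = (m - 3)*(m - 1)*(m + 3)*(m - 1)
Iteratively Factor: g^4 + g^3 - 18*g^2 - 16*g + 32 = (g - 4)*(g^3 + 5*g^2 + 2*g - 8) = (g - 4)*(g + 2)*(g^2 + 3*g - 4) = (g - 4)*(g - 1)*(g + 2)*(g + 4)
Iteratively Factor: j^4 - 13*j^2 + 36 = (j + 2)*(j^3 - 2*j^2 - 9*j + 18) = (j - 3)*(j + 2)*(j^2 + j - 6) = (j - 3)*(j + 2)*(j + 3)*(j - 2)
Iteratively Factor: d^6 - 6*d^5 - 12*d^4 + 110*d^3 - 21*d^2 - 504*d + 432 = (d + 3)*(d^5 - 9*d^4 + 15*d^3 + 65*d^2 - 216*d + 144) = (d - 4)*(d + 3)*(d^4 - 5*d^3 - 5*d^2 + 45*d - 36) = (d - 4)^2*(d + 3)*(d^3 - d^2 - 9*d + 9) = (d - 4)^2*(d - 1)*(d + 3)*(d^2 - 9) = (d - 4)^2*(d - 3)*(d - 1)*(d + 3)*(d + 3)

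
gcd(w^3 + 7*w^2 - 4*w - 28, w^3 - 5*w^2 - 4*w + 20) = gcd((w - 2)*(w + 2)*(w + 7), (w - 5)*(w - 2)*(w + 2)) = w^2 - 4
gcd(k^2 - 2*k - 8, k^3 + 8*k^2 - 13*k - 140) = k - 4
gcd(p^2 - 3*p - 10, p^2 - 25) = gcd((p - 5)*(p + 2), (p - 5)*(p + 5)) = p - 5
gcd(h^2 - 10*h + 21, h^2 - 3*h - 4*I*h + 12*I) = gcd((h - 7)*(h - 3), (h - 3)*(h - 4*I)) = h - 3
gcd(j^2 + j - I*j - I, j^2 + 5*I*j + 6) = j - I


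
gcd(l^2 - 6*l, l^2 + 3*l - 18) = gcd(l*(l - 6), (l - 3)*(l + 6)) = 1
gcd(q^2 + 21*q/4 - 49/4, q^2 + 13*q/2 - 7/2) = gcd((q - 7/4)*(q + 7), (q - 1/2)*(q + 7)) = q + 7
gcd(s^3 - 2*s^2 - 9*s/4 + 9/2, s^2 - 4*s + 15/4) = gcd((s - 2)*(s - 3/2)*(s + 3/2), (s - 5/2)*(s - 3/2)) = s - 3/2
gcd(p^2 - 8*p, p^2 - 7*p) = p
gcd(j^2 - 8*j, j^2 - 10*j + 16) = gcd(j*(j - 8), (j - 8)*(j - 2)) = j - 8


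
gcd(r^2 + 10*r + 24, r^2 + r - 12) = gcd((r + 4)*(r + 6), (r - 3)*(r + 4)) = r + 4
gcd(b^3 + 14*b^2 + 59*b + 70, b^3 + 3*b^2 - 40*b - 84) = b^2 + 9*b + 14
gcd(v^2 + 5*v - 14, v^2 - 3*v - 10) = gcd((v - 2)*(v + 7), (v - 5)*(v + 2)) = 1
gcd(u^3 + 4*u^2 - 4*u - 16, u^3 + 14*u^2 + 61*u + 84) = u + 4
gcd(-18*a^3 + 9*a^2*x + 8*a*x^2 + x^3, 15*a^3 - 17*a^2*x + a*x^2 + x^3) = -a + x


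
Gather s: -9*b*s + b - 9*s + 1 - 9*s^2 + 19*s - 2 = b - 9*s^2 + s*(10 - 9*b) - 1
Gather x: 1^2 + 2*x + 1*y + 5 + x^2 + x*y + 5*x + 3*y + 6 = x^2 + x*(y + 7) + 4*y + 12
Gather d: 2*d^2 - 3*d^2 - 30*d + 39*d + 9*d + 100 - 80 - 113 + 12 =-d^2 + 18*d - 81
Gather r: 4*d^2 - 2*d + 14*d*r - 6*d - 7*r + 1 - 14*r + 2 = 4*d^2 - 8*d + r*(14*d - 21) + 3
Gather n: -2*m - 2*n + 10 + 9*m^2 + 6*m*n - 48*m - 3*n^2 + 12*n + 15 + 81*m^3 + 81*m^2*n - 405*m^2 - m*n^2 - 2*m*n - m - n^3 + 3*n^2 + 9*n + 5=81*m^3 - 396*m^2 - m*n^2 - 51*m - n^3 + n*(81*m^2 + 4*m + 19) + 30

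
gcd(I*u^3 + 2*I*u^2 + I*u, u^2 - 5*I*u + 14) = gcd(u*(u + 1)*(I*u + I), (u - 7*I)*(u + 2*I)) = 1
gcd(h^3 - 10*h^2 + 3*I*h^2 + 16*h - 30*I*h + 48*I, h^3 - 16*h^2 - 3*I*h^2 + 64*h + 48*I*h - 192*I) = h - 8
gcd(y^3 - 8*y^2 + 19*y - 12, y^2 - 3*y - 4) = y - 4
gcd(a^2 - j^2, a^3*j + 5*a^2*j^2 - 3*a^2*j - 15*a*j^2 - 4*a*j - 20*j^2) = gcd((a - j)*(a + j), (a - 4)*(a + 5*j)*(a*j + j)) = 1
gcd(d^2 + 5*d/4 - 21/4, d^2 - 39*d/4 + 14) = d - 7/4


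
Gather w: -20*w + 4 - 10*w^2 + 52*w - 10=-10*w^2 + 32*w - 6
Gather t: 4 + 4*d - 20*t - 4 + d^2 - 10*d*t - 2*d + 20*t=d^2 - 10*d*t + 2*d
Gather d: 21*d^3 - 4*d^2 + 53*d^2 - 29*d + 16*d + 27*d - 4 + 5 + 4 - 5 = 21*d^3 + 49*d^2 + 14*d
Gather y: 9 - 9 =0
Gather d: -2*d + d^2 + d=d^2 - d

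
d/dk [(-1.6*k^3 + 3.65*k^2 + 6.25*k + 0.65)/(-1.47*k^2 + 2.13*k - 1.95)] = (2.352*k^4 - 6.816*k^3 + 26.322*k^2 - 12.324*k - 13.572)/(2.1609*k^4 - 6.2622*k^3 + 10.2699*k^2 - 8.307*k + 3.8025)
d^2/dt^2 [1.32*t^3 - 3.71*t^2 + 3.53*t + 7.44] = 7.92*t - 7.42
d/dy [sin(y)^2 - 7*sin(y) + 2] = (2*sin(y) - 7)*cos(y)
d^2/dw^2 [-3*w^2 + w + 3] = -6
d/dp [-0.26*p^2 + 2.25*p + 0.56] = 2.25 - 0.52*p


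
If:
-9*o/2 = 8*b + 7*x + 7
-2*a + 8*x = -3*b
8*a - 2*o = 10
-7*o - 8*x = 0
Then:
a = 1877/1764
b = -905/882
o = -328/441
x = 41/63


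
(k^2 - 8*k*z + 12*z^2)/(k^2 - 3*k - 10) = (-k^2 + 8*k*z - 12*z^2)/(-k^2 + 3*k + 10)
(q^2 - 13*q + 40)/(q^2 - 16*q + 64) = (q - 5)/(q - 8)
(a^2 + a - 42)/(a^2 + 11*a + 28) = (a - 6)/(a + 4)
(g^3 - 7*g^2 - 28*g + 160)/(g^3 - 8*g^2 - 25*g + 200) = (g - 4)/(g - 5)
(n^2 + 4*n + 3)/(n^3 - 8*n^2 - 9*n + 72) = (n + 1)/(n^2 - 11*n + 24)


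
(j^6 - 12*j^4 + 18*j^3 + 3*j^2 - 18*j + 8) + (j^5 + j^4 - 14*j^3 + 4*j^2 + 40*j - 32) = j^6 + j^5 - 11*j^4 + 4*j^3 + 7*j^2 + 22*j - 24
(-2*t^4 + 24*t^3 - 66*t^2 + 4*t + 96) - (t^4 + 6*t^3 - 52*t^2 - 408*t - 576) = -3*t^4 + 18*t^3 - 14*t^2 + 412*t + 672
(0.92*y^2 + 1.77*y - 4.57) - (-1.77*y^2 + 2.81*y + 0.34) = 2.69*y^2 - 1.04*y - 4.91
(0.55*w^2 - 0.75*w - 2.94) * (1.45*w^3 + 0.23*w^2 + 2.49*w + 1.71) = 0.7975*w^5 - 0.961*w^4 - 3.066*w^3 - 1.6032*w^2 - 8.6031*w - 5.0274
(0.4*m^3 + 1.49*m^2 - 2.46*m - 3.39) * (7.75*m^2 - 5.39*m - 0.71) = 3.1*m^5 + 9.3915*m^4 - 27.3801*m^3 - 14.071*m^2 + 20.0187*m + 2.4069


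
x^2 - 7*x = x*(x - 7)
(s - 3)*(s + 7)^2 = s^3 + 11*s^2 + 7*s - 147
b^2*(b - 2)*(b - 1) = b^4 - 3*b^3 + 2*b^2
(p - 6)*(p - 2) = p^2 - 8*p + 12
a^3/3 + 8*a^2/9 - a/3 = a*(a/3 + 1)*(a - 1/3)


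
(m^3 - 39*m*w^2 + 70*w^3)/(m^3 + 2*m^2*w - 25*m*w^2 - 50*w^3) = (m^2 + 5*m*w - 14*w^2)/(m^2 + 7*m*w + 10*w^2)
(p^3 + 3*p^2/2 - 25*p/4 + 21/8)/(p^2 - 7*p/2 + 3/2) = (p^2 + 2*p - 21/4)/(p - 3)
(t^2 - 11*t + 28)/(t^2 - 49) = (t - 4)/(t + 7)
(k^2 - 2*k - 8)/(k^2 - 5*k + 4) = (k + 2)/(k - 1)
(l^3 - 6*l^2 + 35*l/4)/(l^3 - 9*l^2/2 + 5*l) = (l - 7/2)/(l - 2)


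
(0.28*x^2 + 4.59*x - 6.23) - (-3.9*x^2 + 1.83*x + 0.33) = 4.18*x^2 + 2.76*x - 6.56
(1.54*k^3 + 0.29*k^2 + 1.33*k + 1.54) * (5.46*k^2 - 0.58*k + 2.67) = 8.4084*k^5 + 0.6902*k^4 + 11.2054*k^3 + 8.4113*k^2 + 2.6579*k + 4.1118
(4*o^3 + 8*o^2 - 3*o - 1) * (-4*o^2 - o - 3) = -16*o^5 - 36*o^4 - 8*o^3 - 17*o^2 + 10*o + 3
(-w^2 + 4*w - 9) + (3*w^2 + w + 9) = 2*w^2 + 5*w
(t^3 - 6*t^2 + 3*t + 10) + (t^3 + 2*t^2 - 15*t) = 2*t^3 - 4*t^2 - 12*t + 10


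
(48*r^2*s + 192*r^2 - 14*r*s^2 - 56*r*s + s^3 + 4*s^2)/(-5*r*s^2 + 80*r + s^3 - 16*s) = (-48*r^2 + 14*r*s - s^2)/(5*r*s - 20*r - s^2 + 4*s)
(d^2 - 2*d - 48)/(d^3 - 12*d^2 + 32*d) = (d + 6)/(d*(d - 4))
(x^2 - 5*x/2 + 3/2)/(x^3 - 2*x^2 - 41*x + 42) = (x - 3/2)/(x^2 - x - 42)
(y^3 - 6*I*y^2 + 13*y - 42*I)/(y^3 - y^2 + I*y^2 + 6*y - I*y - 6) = (y - 7*I)/(y - 1)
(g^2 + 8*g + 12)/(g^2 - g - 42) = (g + 2)/(g - 7)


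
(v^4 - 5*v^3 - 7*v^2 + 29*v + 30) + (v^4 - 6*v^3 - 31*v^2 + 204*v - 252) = 2*v^4 - 11*v^3 - 38*v^2 + 233*v - 222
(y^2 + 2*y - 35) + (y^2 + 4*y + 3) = 2*y^2 + 6*y - 32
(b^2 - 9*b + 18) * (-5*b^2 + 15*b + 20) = -5*b^4 + 60*b^3 - 205*b^2 + 90*b + 360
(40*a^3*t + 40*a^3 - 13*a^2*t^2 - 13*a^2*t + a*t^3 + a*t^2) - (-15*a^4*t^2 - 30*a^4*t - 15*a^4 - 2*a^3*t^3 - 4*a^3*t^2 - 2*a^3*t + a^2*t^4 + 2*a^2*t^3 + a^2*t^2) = 15*a^4*t^2 + 30*a^4*t + 15*a^4 + 2*a^3*t^3 + 4*a^3*t^2 + 42*a^3*t + 40*a^3 - a^2*t^4 - 2*a^2*t^3 - 14*a^2*t^2 - 13*a^2*t + a*t^3 + a*t^2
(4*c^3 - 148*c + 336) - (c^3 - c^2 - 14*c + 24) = 3*c^3 + c^2 - 134*c + 312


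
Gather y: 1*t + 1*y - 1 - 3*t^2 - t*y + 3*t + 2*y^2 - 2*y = -3*t^2 + 4*t + 2*y^2 + y*(-t - 1) - 1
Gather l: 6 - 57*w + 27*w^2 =27*w^2 - 57*w + 6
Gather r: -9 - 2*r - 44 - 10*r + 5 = -12*r - 48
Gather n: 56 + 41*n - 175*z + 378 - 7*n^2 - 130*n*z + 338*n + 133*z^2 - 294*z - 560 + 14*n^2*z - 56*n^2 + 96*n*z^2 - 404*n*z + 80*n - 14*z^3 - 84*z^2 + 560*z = n^2*(14*z - 63) + n*(96*z^2 - 534*z + 459) - 14*z^3 + 49*z^2 + 91*z - 126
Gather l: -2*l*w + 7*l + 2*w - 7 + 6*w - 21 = l*(7 - 2*w) + 8*w - 28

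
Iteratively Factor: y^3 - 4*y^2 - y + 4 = (y - 1)*(y^2 - 3*y - 4) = (y - 1)*(y + 1)*(y - 4)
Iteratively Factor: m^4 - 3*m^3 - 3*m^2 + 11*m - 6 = (m + 2)*(m^3 - 5*m^2 + 7*m - 3) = (m - 3)*(m + 2)*(m^2 - 2*m + 1) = (m - 3)*(m - 1)*(m + 2)*(m - 1)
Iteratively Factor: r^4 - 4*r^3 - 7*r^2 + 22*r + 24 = (r + 1)*(r^3 - 5*r^2 - 2*r + 24) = (r + 1)*(r + 2)*(r^2 - 7*r + 12) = (r - 4)*(r + 1)*(r + 2)*(r - 3)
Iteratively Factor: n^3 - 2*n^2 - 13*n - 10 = (n - 5)*(n^2 + 3*n + 2) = (n - 5)*(n + 2)*(n + 1)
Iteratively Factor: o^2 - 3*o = (o - 3)*(o)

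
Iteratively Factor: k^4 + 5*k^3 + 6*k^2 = (k + 2)*(k^3 + 3*k^2) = k*(k + 2)*(k^2 + 3*k) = k*(k + 2)*(k + 3)*(k)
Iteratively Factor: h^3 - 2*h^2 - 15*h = (h + 3)*(h^2 - 5*h) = (h - 5)*(h + 3)*(h)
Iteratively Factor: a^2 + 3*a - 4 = (a - 1)*(a + 4)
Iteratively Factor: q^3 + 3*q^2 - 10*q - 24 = (q + 2)*(q^2 + q - 12) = (q - 3)*(q + 2)*(q + 4)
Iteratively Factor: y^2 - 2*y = (y)*(y - 2)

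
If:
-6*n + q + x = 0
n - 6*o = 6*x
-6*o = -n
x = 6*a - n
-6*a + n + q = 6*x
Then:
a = 0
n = 0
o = 0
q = 0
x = 0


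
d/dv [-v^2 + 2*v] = 2 - 2*v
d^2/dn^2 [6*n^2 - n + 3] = 12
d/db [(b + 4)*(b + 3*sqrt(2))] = 2*b + 4 + 3*sqrt(2)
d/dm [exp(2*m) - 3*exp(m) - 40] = (2*exp(m) - 3)*exp(m)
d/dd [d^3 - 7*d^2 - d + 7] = 3*d^2 - 14*d - 1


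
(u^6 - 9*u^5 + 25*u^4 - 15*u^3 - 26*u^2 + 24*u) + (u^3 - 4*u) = u^6 - 9*u^5 + 25*u^4 - 14*u^3 - 26*u^2 + 20*u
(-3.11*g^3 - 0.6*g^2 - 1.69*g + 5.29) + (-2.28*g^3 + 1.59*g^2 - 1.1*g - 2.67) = -5.39*g^3 + 0.99*g^2 - 2.79*g + 2.62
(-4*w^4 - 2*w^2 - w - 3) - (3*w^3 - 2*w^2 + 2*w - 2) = -4*w^4 - 3*w^3 - 3*w - 1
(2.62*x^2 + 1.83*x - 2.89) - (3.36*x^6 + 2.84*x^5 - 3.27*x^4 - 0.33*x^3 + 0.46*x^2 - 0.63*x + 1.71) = -3.36*x^6 - 2.84*x^5 + 3.27*x^4 + 0.33*x^3 + 2.16*x^2 + 2.46*x - 4.6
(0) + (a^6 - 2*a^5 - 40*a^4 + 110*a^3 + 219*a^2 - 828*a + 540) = a^6 - 2*a^5 - 40*a^4 + 110*a^3 + 219*a^2 - 828*a + 540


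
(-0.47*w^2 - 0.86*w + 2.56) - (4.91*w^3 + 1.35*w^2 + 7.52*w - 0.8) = -4.91*w^3 - 1.82*w^2 - 8.38*w + 3.36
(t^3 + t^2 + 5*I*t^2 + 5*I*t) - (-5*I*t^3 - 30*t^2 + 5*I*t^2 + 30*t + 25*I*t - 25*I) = t^3 + 5*I*t^3 + 31*t^2 - 30*t - 20*I*t + 25*I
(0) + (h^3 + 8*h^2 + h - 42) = h^3 + 8*h^2 + h - 42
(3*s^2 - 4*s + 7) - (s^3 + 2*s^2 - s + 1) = -s^3 + s^2 - 3*s + 6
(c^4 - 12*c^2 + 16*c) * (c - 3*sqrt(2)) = c^5 - 3*sqrt(2)*c^4 - 12*c^3 + 16*c^2 + 36*sqrt(2)*c^2 - 48*sqrt(2)*c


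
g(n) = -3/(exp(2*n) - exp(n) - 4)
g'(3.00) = 0.02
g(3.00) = -0.00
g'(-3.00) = -0.00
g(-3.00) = 0.74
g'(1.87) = 0.23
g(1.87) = -0.09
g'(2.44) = 0.06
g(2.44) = -0.03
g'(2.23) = 0.09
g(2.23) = -0.04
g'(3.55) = 0.01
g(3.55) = -0.00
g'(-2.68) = -0.01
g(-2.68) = 0.74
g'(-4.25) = -0.00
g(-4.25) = 0.75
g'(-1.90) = -0.02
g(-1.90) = 0.73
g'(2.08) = 0.13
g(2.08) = -0.06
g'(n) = -3*(-2*exp(2*n) + exp(n))/(exp(2*n) - exp(n) - 4)^2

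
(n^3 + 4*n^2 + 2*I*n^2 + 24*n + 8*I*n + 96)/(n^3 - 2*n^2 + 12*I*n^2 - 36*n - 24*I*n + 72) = (n^2 + n*(4 - 4*I) - 16*I)/(n^2 + n*(-2 + 6*I) - 12*I)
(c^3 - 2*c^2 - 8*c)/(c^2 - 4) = c*(c - 4)/(c - 2)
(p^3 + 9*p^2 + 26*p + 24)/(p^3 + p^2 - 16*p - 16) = (p^2 + 5*p + 6)/(p^2 - 3*p - 4)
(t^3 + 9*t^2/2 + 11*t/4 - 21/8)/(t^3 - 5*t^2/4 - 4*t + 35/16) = 2*(4*t^2 + 20*t + 21)/(8*t^2 - 6*t - 35)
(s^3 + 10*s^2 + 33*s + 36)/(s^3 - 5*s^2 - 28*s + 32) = (s^2 + 6*s + 9)/(s^2 - 9*s + 8)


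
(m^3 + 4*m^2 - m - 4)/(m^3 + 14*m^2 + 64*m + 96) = (m^2 - 1)/(m^2 + 10*m + 24)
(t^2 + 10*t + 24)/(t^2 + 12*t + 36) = (t + 4)/(t + 6)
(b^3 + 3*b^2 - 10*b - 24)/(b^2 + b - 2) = (b^2 + b - 12)/(b - 1)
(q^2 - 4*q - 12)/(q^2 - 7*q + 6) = (q + 2)/(q - 1)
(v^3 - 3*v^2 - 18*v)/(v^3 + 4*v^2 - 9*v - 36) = v*(v - 6)/(v^2 + v - 12)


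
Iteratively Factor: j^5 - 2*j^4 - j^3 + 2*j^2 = (j)*(j^4 - 2*j^3 - j^2 + 2*j) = j*(j - 2)*(j^3 - j) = j*(j - 2)*(j - 1)*(j^2 + j) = j^2*(j - 2)*(j - 1)*(j + 1)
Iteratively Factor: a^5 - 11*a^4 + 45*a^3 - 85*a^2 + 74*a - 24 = (a - 1)*(a^4 - 10*a^3 + 35*a^2 - 50*a + 24) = (a - 1)^2*(a^3 - 9*a^2 + 26*a - 24) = (a - 4)*(a - 1)^2*(a^2 - 5*a + 6) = (a - 4)*(a - 2)*(a - 1)^2*(a - 3)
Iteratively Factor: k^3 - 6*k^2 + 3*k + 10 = (k - 5)*(k^2 - k - 2) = (k - 5)*(k - 2)*(k + 1)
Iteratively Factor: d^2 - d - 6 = (d - 3)*(d + 2)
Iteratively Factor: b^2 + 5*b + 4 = (b + 4)*(b + 1)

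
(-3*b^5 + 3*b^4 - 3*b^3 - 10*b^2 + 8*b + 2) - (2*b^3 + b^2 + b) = -3*b^5 + 3*b^4 - 5*b^3 - 11*b^2 + 7*b + 2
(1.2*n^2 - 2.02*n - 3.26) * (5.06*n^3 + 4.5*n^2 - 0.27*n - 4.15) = 6.072*n^5 - 4.8212*n^4 - 25.9096*n^3 - 19.1046*n^2 + 9.2632*n + 13.529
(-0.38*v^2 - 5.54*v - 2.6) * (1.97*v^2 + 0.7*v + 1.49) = -0.7486*v^4 - 11.1798*v^3 - 9.5662*v^2 - 10.0746*v - 3.874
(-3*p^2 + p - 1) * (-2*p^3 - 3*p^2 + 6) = 6*p^5 + 7*p^4 - p^3 - 15*p^2 + 6*p - 6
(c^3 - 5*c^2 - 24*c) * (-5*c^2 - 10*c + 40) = -5*c^5 + 15*c^4 + 210*c^3 + 40*c^2 - 960*c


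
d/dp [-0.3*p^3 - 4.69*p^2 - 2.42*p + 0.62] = -0.9*p^2 - 9.38*p - 2.42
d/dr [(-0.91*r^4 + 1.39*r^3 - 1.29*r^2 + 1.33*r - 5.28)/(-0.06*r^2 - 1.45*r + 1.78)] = (0.1092*r^5 + 3.8751*r^4 - 10.5102*r^3 + 9.3729*r^2 - 5.226*r - 5.2886)/(0.0036*r^4 + 0.174*r^3 + 1.8889*r^2 - 5.162*r + 3.1684)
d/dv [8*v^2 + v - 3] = 16*v + 1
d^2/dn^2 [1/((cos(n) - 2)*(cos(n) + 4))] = (-4*sin(n)^4 + 38*sin(n)^2 - 17*cos(n)/2 - 3*cos(3*n)/2 - 10)/((cos(n) - 2)^3*(cos(n) + 4)^3)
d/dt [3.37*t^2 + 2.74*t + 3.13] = 6.74*t + 2.74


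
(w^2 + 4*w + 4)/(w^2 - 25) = (w^2 + 4*w + 4)/(w^2 - 25)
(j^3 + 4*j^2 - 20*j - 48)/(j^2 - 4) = (j^2 + 2*j - 24)/(j - 2)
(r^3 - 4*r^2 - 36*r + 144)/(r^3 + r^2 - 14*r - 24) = (r^2 - 36)/(r^2 + 5*r + 6)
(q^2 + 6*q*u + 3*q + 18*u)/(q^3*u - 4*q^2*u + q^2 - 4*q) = (q^2 + 6*q*u + 3*q + 18*u)/(q*(q^2*u - 4*q*u + q - 4))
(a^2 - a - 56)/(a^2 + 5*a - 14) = (a - 8)/(a - 2)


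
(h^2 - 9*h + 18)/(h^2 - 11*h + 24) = (h - 6)/(h - 8)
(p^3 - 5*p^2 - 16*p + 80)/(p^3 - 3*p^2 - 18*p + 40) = (p - 4)/(p - 2)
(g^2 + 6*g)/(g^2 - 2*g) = (g + 6)/(g - 2)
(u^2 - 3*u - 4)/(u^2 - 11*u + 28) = (u + 1)/(u - 7)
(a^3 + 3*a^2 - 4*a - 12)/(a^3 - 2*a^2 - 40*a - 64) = (a^2 + a - 6)/(a^2 - 4*a - 32)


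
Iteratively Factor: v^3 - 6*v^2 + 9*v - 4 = (v - 1)*(v^2 - 5*v + 4) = (v - 4)*(v - 1)*(v - 1)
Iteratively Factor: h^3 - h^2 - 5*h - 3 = (h + 1)*(h^2 - 2*h - 3) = (h + 1)^2*(h - 3)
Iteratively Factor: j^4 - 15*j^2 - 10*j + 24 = (j + 3)*(j^3 - 3*j^2 - 6*j + 8) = (j + 2)*(j + 3)*(j^2 - 5*j + 4) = (j - 4)*(j + 2)*(j + 3)*(j - 1)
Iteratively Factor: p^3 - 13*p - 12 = (p + 3)*(p^2 - 3*p - 4) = (p - 4)*(p + 3)*(p + 1)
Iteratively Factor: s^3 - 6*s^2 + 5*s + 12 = (s - 4)*(s^2 - 2*s - 3) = (s - 4)*(s + 1)*(s - 3)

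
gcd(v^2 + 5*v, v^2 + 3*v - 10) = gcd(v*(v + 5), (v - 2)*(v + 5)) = v + 5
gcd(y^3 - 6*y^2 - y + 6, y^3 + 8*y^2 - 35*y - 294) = y - 6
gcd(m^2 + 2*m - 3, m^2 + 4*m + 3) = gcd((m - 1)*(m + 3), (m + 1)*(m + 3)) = m + 3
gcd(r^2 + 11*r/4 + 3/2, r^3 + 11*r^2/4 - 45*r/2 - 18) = r + 3/4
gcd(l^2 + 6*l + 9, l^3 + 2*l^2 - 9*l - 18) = l + 3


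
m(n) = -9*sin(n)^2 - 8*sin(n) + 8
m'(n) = -18*sin(n)*cos(n) - 8*cos(n)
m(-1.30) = 7.35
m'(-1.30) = 2.50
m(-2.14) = 8.35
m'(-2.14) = -3.86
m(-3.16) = 7.85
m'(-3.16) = 8.33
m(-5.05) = -7.56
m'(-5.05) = -8.28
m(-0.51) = 9.76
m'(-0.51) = 0.69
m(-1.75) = 7.16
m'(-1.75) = -1.73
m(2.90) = 5.57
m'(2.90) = 11.95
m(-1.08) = 8.06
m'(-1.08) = 3.71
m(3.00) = 6.69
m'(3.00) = 10.43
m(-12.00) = 1.12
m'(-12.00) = -14.90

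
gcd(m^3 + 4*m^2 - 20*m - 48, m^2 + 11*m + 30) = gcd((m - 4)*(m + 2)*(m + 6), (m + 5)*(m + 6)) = m + 6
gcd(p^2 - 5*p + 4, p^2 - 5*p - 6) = 1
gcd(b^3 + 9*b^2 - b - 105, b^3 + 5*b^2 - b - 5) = b + 5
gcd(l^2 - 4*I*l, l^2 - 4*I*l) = l^2 - 4*I*l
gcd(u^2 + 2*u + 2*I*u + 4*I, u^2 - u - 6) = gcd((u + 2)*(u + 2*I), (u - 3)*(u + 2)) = u + 2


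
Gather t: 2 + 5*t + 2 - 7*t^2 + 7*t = -7*t^2 + 12*t + 4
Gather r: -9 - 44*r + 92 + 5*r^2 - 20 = 5*r^2 - 44*r + 63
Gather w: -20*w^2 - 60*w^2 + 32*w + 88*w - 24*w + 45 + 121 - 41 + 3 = -80*w^2 + 96*w + 128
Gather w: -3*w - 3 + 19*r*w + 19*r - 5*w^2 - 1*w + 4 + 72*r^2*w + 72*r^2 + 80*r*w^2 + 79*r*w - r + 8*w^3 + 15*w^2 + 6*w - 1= 72*r^2 + 18*r + 8*w^3 + w^2*(80*r + 10) + w*(72*r^2 + 98*r + 2)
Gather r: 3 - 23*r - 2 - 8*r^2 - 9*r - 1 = -8*r^2 - 32*r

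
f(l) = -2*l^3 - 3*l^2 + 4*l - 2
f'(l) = -6*l^2 - 6*l + 4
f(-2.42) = -0.90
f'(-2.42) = -16.62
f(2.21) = -29.40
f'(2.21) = -38.56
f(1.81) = -16.45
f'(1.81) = -26.52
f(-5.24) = 182.42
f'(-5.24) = -129.31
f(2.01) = -22.32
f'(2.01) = -32.30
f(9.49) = -1943.56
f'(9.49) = -593.30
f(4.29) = -197.96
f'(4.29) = -132.16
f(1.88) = -18.37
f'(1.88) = -28.49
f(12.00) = -3842.00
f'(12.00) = -932.00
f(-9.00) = 1177.00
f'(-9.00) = -428.00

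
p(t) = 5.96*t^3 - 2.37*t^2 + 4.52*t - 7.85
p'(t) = 17.88*t^2 - 4.74*t + 4.52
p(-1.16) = -25.59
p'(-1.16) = 34.08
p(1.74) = 24.24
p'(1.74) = 50.41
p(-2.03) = -76.65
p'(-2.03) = 87.82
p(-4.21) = -513.61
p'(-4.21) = 341.38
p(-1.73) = -53.62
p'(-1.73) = 66.23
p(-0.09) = -8.28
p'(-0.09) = 5.09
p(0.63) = -4.45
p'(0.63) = 8.63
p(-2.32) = -105.52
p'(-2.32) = 111.75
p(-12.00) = -10702.25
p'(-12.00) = 2636.12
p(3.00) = 145.30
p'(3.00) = 151.22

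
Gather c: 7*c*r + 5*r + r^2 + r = 7*c*r + r^2 + 6*r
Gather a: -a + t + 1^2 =-a + t + 1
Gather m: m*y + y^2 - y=m*y + y^2 - y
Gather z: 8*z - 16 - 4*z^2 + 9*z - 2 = -4*z^2 + 17*z - 18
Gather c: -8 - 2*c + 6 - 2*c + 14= 12 - 4*c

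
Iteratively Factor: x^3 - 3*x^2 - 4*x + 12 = (x + 2)*(x^2 - 5*x + 6) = (x - 3)*(x + 2)*(x - 2)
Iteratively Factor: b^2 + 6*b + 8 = (b + 4)*(b + 2)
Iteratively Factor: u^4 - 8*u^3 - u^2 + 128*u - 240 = (u - 3)*(u^3 - 5*u^2 - 16*u + 80) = (u - 5)*(u - 3)*(u^2 - 16) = (u - 5)*(u - 3)*(u + 4)*(u - 4)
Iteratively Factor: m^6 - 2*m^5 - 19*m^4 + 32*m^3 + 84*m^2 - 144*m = (m + 3)*(m^5 - 5*m^4 - 4*m^3 + 44*m^2 - 48*m) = (m - 2)*(m + 3)*(m^4 - 3*m^3 - 10*m^2 + 24*m) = (m - 2)*(m + 3)^2*(m^3 - 6*m^2 + 8*m) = (m - 2)^2*(m + 3)^2*(m^2 - 4*m) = (m - 4)*(m - 2)^2*(m + 3)^2*(m)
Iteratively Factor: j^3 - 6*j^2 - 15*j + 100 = (j - 5)*(j^2 - j - 20) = (j - 5)*(j + 4)*(j - 5)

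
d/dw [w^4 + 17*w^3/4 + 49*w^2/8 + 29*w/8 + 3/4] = 4*w^3 + 51*w^2/4 + 49*w/4 + 29/8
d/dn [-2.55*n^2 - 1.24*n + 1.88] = -5.1*n - 1.24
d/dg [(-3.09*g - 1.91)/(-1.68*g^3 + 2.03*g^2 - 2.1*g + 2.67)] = (-10.3824*g^3 - 3.3537*g^2 + 7.7546*g - 12.2613)/(2.8224*g^6 - 6.8208*g^5 + 11.1769*g^4 - 17.4972*g^3 + 15.2502*g^2 - 11.214*g + 7.1289)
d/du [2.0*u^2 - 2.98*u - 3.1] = 4.0*u - 2.98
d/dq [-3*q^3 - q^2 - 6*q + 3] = -9*q^2 - 2*q - 6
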